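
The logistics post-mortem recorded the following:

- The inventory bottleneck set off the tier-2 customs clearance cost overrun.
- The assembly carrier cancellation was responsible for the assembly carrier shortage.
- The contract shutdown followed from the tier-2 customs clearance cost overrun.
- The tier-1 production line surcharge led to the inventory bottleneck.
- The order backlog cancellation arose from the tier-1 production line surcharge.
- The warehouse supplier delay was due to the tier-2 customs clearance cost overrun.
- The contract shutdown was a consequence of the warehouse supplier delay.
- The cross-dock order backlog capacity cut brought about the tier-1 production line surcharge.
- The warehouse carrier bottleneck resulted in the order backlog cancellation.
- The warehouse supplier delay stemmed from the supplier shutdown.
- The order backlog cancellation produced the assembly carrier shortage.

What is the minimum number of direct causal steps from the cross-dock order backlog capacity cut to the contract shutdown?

Shortest chain: the cross-dock order backlog capacity cut → the tier-1 production line surcharge → the inventory bottleneck → the tier-2 customs clearance cost overrun → the contract shutdown.

4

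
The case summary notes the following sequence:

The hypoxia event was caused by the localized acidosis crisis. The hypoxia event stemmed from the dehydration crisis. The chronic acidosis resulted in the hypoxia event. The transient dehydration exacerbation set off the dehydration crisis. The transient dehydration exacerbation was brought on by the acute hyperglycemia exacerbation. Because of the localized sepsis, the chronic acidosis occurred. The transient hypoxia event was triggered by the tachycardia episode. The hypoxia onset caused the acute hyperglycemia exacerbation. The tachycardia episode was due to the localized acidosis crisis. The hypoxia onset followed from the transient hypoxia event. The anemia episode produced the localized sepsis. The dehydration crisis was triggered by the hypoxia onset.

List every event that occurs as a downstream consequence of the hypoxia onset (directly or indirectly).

Direct effects: the acute hyperglycemia exacerbation, the dehydration crisis.
2 steps out: the transient dehydration exacerbation, the hypoxia event.
Not reachable from it: the anemia episode, the localized sepsis, the localized acidosis crisis, the tachycardia episode, the transient hypoxia event, the chronic acidosis.

the acute hyperglycemia exacerbation, the dehydration crisis, the hypoxia event, the transient dehydration exacerbation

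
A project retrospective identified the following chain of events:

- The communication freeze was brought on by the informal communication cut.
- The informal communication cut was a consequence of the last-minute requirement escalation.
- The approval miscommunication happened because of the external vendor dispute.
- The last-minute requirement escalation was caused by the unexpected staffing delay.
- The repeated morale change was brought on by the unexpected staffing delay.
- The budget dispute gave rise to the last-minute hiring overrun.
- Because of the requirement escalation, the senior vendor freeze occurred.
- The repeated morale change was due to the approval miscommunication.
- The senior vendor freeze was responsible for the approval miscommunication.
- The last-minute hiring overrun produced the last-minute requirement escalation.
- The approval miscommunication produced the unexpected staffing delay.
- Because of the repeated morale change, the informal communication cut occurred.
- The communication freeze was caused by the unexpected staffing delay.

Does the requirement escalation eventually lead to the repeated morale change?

There is a causal chain: the requirement escalation → the senior vendor freeze → the approval miscommunication → the repeated morale change.

Yes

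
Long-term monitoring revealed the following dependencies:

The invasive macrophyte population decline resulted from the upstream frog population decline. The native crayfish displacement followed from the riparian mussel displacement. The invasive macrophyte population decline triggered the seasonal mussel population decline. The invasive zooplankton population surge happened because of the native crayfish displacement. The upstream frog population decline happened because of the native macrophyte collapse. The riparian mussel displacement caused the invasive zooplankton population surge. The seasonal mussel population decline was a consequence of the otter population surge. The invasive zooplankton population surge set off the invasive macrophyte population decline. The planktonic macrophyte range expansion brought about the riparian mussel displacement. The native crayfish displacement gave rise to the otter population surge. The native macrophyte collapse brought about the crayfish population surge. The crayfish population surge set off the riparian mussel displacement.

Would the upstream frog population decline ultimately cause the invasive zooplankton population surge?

No

The upstream frog population decline leads to the invasive macrophyte population decline, the seasonal mussel population decline; the invasive zooplankton population surge is not among them.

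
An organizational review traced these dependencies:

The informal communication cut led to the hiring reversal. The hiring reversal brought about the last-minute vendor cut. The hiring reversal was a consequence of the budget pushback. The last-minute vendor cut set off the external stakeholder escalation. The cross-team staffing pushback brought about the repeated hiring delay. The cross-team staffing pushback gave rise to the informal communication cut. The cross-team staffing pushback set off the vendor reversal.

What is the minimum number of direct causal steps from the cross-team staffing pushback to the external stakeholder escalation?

Shortest chain: the cross-team staffing pushback → the informal communication cut → the hiring reversal → the last-minute vendor cut → the external stakeholder escalation.

4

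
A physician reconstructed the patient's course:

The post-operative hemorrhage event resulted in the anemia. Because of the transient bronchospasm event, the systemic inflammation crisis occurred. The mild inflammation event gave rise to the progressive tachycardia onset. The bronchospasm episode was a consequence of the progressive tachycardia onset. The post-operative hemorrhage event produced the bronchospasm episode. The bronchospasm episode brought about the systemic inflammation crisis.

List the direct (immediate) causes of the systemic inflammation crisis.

the bronchospasm episode, the transient bronchospasm event

Upstream contributors include the post-operative hemorrhage event, the mild inflammation event, the progressive tachycardia onset, but only the bronchospasm episode, the transient bronchospasm event feed directly into the systemic inflammation crisis.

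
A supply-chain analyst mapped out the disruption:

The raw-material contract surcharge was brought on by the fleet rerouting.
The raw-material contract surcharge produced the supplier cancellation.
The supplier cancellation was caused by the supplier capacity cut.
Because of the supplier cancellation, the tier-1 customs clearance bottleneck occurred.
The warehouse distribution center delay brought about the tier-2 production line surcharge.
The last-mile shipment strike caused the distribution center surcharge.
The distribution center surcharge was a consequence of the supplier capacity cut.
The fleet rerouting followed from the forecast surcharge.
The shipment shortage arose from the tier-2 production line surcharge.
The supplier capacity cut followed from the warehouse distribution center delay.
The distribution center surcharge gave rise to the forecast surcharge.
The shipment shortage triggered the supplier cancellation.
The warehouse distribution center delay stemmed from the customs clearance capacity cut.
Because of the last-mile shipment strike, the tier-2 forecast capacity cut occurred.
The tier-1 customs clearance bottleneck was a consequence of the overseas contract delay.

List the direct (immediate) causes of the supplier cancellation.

the raw-material contract surcharge, the shipment shortage, the supplier capacity cut

Upstream contributors include the last-mile shipment strike, the customs clearance capacity cut, the warehouse distribution center delay, the distribution center surcharge, the tier-2 production line surcharge, the forecast surcharge, the fleet rerouting, but only the raw-material contract surcharge, the shipment shortage, the supplier capacity cut feed directly into the supplier cancellation.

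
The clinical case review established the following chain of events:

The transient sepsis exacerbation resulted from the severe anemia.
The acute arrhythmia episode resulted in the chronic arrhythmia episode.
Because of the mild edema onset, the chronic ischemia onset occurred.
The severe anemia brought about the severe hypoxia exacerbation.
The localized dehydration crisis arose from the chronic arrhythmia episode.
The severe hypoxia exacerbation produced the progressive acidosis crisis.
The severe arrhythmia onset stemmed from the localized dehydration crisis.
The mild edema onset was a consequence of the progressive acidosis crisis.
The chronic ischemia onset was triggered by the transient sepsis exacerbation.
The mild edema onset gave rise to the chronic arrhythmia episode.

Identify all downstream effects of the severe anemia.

the chronic arrhythmia episode, the chronic ischemia onset, the localized dehydration crisis, the mild edema onset, the progressive acidosis crisis, the severe arrhythmia onset, the severe hypoxia exacerbation, the transient sepsis exacerbation

Direct effects: the transient sepsis exacerbation, the severe hypoxia exacerbation.
2 steps out: the progressive acidosis crisis, the chronic ischemia onset.
3 steps out: the mild edema onset.
4 steps out: the chronic arrhythmia episode.
5 steps out: the localized dehydration crisis.
6 steps out: the severe arrhythmia onset.
Not reachable from it: the acute arrhythmia episode.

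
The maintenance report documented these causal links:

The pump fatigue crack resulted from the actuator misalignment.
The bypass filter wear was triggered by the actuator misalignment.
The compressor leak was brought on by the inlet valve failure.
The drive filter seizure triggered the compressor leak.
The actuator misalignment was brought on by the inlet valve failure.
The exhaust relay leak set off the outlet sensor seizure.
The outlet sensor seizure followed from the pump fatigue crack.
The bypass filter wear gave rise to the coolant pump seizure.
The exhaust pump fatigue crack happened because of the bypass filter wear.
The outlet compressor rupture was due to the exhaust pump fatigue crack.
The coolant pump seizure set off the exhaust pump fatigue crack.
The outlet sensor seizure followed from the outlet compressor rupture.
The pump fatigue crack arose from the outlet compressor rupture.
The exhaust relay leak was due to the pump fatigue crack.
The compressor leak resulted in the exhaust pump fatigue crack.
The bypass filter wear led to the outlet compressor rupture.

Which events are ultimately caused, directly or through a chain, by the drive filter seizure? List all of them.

Direct effects: the compressor leak.
2 steps out: the exhaust pump fatigue crack.
3 steps out: the outlet compressor rupture.
4 steps out: the pump fatigue crack, the outlet sensor seizure.
5 steps out: the exhaust relay leak.
Not reachable from it: the inlet valve failure, the actuator misalignment, the bypass filter wear, the coolant pump seizure.

the compressor leak, the exhaust pump fatigue crack, the exhaust relay leak, the outlet compressor rupture, the outlet sensor seizure, the pump fatigue crack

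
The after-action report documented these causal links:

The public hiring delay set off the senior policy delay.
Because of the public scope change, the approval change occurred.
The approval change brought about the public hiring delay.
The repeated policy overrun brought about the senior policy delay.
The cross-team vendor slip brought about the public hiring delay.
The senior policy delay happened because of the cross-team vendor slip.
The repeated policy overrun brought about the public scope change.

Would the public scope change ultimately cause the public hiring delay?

There is a causal chain: the public scope change → the approval change → the public hiring delay.

Yes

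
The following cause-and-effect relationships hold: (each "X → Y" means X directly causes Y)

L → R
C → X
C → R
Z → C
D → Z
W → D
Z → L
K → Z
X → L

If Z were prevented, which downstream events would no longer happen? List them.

Downstream of Z: C, X, L, R.

C, L, R, X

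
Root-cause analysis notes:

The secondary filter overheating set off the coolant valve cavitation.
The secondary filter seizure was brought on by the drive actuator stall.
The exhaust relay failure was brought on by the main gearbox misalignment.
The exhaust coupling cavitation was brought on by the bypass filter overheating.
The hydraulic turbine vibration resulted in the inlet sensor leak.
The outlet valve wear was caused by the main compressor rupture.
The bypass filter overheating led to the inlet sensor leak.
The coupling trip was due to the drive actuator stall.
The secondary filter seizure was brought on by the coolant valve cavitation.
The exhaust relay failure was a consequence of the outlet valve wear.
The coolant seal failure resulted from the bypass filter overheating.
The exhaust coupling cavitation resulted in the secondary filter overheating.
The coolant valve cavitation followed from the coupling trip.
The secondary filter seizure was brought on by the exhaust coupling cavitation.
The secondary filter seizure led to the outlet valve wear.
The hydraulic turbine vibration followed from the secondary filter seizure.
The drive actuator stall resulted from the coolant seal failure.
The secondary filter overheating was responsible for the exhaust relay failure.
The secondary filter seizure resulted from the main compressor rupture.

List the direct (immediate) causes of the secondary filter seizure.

Upstream contributors include the bypass filter overheating, the coolant seal failure, the coupling trip, the secondary filter overheating, but only the coolant valve cavitation, the drive actuator stall, the exhaust coupling cavitation, the main compressor rupture feed directly into the secondary filter seizure.

the coolant valve cavitation, the drive actuator stall, the exhaust coupling cavitation, the main compressor rupture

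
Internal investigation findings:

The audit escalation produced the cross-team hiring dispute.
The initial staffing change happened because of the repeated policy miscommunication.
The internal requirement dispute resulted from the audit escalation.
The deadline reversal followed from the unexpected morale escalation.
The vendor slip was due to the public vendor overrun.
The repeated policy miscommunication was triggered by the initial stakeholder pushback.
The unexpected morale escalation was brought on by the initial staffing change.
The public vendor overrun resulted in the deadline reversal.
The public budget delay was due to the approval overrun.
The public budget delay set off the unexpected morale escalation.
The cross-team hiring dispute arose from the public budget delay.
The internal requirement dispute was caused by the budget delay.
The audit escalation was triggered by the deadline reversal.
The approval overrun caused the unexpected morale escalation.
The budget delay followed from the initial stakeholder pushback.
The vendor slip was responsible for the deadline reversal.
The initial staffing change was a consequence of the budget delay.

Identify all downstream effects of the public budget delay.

Direct effects: the unexpected morale escalation, the cross-team hiring dispute.
2 steps out: the deadline reversal.
3 steps out: the audit escalation.
4 steps out: the internal requirement dispute.
Not reachable from it: the approval overrun, the initial stakeholder pushback, the repeated policy miscommunication, the budget delay, the public vendor overrun, the initial staffing change, the vendor slip.

the audit escalation, the cross-team hiring dispute, the deadline reversal, the internal requirement dispute, the unexpected morale escalation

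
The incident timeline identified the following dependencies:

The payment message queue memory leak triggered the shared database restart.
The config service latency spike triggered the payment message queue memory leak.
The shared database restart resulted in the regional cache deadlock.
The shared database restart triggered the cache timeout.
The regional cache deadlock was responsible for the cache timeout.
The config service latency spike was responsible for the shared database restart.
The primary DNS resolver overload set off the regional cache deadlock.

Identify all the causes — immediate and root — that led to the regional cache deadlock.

Immediate causes of the regional cache deadlock: the shared database restart, the primary DNS resolver overload.
Further upstream: the config service latency spike, the payment message queue memory leak.

the config service latency spike, the payment message queue memory leak, the primary DNS resolver overload, the shared database restart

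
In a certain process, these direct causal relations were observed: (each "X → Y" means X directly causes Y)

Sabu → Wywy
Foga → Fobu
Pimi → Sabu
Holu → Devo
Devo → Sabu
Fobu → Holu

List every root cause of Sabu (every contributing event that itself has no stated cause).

Tracing upstream from Sabu: Sabu ← Devo ← Holu ← Fobu ← Foga.
A separate upstream branch: Sabu ← Pimi.
Each of those chain origins has no stated cause.

Foga, Pimi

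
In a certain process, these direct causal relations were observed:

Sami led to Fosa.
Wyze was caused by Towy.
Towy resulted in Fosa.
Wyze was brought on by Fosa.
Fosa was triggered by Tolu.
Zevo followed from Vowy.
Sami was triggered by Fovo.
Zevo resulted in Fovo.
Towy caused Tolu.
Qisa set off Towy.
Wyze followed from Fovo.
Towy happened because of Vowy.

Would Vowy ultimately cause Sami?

There is a causal chain: Vowy → Zevo → Fovo → Sami.

Yes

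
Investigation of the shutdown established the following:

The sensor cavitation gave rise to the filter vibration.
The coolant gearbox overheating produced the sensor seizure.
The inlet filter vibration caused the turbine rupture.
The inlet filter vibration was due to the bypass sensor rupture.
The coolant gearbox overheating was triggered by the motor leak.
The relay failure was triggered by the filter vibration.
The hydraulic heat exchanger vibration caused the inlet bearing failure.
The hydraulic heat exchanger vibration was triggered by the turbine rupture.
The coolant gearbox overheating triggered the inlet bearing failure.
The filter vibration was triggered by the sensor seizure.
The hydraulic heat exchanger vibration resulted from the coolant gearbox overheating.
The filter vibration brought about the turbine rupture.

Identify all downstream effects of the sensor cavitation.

the filter vibration, the hydraulic heat exchanger vibration, the inlet bearing failure, the relay failure, the turbine rupture

Direct effects: the filter vibration.
2 steps out: the turbine rupture, the relay failure.
3 steps out: the hydraulic heat exchanger vibration.
4 steps out: the inlet bearing failure.
Not reachable from it: the bypass sensor rupture, the motor leak, the coolant gearbox overheating, the sensor seizure, the inlet filter vibration.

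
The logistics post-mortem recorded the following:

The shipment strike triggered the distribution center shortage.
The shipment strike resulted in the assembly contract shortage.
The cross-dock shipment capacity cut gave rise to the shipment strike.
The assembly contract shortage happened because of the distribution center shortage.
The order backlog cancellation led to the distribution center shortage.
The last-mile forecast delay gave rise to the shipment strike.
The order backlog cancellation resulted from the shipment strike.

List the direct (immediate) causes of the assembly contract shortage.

Upstream contributors include the cross-dock shipment capacity cut, the order backlog cancellation, the last-mile forecast delay, but only the distribution center shortage, the shipment strike feed directly into the assembly contract shortage.

the distribution center shortage, the shipment strike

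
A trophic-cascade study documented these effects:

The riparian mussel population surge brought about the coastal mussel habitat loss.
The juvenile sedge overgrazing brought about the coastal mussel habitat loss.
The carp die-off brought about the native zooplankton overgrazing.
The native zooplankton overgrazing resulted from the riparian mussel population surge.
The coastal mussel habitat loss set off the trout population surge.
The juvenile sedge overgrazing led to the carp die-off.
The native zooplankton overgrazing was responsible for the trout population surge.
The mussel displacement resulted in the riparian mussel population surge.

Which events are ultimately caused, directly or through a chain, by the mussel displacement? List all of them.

Direct effects: the riparian mussel population surge.
2 steps out: the coastal mussel habitat loss, the native zooplankton overgrazing.
3 steps out: the trout population surge.
Not reachable from it: the juvenile sedge overgrazing, the carp die-off.

the coastal mussel habitat loss, the native zooplankton overgrazing, the riparian mussel population surge, the trout population surge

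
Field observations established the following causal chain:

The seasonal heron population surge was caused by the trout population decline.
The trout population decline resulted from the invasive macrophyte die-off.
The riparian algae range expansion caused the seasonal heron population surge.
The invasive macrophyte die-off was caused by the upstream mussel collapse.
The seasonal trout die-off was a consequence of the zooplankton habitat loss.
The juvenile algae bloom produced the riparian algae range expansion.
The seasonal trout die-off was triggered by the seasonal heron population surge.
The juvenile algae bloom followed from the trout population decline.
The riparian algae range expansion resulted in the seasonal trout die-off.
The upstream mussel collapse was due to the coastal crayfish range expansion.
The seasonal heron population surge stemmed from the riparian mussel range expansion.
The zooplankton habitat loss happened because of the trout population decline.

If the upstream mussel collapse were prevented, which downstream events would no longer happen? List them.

Downstream of the upstream mussel collapse: the invasive macrophyte die-off, the trout population decline, the juvenile algae bloom, the riparian algae range expansion, the seasonal heron population surge, the zooplankton habitat loss, the seasonal trout die-off.
Of those, still caused via another path: the seasonal heron population surge, the seasonal trout die-off.
The remainder have no surviving cause.

the invasive macrophyte die-off, the juvenile algae bloom, the riparian algae range expansion, the trout population decline, the zooplankton habitat loss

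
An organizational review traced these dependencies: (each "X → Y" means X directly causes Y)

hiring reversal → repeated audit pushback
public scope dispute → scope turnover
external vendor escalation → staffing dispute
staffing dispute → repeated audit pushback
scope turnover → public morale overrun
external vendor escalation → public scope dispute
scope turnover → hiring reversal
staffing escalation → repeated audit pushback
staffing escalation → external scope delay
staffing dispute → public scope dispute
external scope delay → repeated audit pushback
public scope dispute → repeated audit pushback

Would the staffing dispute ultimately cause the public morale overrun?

Yes

There is a causal chain: the staffing dispute → the public scope dispute → the scope turnover → the public morale overrun.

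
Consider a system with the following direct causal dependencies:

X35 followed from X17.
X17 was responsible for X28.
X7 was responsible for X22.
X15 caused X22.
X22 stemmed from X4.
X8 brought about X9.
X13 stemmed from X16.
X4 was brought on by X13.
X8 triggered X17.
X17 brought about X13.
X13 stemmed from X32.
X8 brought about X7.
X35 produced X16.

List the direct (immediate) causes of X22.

Upstream contributors include X8, X17, X35, X16, X32, X13, but only X15, X4, X7 feed directly into X22.

X15, X4, X7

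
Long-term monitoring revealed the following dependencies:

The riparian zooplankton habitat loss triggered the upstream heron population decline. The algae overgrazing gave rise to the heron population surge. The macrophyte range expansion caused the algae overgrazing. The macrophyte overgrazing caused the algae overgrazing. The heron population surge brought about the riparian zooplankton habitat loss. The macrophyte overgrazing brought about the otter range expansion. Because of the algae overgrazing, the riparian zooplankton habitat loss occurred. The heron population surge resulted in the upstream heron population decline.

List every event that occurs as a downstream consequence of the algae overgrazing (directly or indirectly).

the heron population surge, the riparian zooplankton habitat loss, the upstream heron population decline

Direct effects: the heron population surge, the riparian zooplankton habitat loss.
2 steps out: the upstream heron population decline.
Not reachable from it: the macrophyte overgrazing, the otter range expansion, the macrophyte range expansion.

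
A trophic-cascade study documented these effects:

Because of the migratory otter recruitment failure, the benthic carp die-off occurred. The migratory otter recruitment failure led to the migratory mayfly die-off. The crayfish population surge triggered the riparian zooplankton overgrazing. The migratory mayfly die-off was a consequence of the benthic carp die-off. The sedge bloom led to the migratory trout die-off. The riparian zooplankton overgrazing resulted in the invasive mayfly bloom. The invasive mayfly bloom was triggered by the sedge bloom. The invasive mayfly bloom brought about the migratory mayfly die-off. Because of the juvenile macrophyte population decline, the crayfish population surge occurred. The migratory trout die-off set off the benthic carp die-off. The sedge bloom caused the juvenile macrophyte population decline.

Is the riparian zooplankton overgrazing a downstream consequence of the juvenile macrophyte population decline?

There is a causal chain: the juvenile macrophyte population decline → the crayfish population surge → the riparian zooplankton overgrazing.

Yes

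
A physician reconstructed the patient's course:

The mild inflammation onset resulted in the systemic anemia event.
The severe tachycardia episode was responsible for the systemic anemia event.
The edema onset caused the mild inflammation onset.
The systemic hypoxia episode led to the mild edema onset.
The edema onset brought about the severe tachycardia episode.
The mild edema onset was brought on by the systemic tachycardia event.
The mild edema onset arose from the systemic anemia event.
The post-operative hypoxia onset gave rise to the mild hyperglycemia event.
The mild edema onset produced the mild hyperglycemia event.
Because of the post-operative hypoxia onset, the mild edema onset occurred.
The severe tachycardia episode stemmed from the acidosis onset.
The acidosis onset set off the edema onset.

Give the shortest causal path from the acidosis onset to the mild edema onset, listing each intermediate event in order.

the acidosis onset → the severe tachycardia episode → the systemic anemia event → the mild edema onset

the acidosis onset → the severe tachycardia episode
the severe tachycardia episode → the systemic anemia event
the systemic anemia event → the mild edema onset
Length: 3 steps.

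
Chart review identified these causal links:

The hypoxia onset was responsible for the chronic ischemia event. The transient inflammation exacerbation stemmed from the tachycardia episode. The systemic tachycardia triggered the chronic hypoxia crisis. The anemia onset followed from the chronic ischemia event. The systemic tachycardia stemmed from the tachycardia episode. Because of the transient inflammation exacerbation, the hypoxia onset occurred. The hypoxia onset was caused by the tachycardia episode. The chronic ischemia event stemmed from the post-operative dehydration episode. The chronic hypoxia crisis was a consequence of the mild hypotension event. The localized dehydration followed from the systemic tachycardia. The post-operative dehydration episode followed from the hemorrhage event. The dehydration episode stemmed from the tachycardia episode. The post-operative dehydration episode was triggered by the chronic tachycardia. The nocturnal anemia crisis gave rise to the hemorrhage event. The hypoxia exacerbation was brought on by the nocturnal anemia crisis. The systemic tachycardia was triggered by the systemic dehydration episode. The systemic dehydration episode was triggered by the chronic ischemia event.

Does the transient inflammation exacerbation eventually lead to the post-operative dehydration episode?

No

The transient inflammation exacerbation leads to the hypoxia onset, the chronic ischemia event, the systemic dehydration episode, the systemic tachycardia, the localized dehydration, the chronic hypoxia crisis, the anemia onset; the post-operative dehydration episode is not among them.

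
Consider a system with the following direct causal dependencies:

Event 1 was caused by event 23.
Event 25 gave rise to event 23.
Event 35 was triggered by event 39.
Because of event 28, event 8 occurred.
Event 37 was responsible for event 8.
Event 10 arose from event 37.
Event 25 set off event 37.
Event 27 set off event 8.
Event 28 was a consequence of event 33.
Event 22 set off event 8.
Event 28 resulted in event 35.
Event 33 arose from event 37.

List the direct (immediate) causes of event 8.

Upstream contributors include event 25, event 33, but only event 22, event 27, event 28, event 37 feed directly into event 8.

event 22, event 27, event 28, event 37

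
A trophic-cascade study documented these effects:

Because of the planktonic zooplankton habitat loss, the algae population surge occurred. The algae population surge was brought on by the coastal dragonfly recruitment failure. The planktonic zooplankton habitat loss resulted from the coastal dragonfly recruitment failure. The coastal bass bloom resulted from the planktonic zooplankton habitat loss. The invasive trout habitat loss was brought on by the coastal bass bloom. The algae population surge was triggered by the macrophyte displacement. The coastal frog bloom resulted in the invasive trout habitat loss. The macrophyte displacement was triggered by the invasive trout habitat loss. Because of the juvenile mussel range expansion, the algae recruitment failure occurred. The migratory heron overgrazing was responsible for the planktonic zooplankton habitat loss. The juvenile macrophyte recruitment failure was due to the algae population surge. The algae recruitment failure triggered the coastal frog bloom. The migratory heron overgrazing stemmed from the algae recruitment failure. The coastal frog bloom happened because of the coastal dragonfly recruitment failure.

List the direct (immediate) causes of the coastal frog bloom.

Upstream contributors include the juvenile mussel range expansion, but only the algae recruitment failure, the coastal dragonfly recruitment failure feed directly into the coastal frog bloom.

the algae recruitment failure, the coastal dragonfly recruitment failure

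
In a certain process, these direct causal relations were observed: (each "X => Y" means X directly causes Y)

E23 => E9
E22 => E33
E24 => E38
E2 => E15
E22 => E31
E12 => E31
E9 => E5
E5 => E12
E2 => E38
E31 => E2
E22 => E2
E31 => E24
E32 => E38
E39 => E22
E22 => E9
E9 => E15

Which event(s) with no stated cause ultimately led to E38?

Tracing upstream from E38: E38 ← E2 ← E22 ← E39.
A separate upstream branch: E38 ← E24 ← E31 ← E12 ← E5 ← E9 ← E23.
A separate upstream branch: E38 ← E32.
Each of those chain origins has no stated cause.

E23, E32, E39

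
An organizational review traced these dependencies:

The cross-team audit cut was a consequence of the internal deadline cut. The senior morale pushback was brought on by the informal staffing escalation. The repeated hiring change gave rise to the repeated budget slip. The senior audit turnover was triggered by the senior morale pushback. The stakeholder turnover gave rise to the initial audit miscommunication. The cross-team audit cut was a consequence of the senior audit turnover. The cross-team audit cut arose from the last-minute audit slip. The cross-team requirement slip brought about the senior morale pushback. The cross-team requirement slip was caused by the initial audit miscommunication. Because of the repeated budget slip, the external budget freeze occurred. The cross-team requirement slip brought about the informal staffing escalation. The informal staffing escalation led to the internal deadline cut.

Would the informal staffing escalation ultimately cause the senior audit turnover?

There is a causal chain: the informal staffing escalation → the senior morale pushback → the senior audit turnover.

Yes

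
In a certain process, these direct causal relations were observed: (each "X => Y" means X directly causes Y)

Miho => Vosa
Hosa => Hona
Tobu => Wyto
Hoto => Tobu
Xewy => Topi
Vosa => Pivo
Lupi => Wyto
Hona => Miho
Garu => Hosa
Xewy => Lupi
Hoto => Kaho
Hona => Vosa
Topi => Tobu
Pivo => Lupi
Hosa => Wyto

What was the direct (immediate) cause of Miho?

Hona

Upstream contributors include Garu, Hosa, but only Hona feeds directly into Miho.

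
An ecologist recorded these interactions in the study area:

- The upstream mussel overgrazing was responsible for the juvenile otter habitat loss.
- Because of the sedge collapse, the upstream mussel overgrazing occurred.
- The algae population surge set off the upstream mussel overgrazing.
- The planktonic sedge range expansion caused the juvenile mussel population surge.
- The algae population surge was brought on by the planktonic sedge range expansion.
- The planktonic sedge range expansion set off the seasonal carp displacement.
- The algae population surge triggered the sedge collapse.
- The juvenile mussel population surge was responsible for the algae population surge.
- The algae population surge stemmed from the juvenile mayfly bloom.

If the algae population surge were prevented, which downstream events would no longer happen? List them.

the juvenile otter habitat loss, the sedge collapse, the upstream mussel overgrazing

Downstream of the algae population surge: the sedge collapse, the upstream mussel overgrazing, the juvenile otter habitat loss.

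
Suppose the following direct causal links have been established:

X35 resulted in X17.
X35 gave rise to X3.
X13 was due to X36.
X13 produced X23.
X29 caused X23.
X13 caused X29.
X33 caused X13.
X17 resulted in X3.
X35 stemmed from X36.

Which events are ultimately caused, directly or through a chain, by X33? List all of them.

Direct effects: X13.
2 steps out: X29, X23.
Not reachable from it: X36, X35, X17, X3.

X13, X23, X29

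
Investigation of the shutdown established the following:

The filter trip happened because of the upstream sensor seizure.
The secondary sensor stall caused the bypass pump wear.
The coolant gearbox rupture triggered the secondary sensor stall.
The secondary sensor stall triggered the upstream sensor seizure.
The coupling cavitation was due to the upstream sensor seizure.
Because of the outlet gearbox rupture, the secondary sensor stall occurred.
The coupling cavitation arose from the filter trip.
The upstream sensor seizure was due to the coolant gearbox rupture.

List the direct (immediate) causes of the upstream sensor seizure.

Upstream contributors include the outlet gearbox rupture, but only the coolant gearbox rupture, the secondary sensor stall feed directly into the upstream sensor seizure.

the coolant gearbox rupture, the secondary sensor stall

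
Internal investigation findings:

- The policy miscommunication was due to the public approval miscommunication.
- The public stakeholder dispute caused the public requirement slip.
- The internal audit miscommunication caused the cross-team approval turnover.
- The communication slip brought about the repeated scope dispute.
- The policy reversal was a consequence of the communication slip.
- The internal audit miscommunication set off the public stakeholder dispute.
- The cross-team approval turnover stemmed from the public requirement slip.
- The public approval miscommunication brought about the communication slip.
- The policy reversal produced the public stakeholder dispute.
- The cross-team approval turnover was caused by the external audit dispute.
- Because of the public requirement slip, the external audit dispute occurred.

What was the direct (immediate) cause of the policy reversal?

Upstream contributors include the public approval miscommunication, but only the communication slip feeds directly into the policy reversal.

the communication slip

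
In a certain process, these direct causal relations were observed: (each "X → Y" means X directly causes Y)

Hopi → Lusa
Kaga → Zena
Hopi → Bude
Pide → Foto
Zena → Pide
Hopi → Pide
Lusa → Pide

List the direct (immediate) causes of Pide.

Upstream contributors include Kaga, but only Hopi, Lusa, Zena feed directly into Pide.

Hopi, Lusa, Zena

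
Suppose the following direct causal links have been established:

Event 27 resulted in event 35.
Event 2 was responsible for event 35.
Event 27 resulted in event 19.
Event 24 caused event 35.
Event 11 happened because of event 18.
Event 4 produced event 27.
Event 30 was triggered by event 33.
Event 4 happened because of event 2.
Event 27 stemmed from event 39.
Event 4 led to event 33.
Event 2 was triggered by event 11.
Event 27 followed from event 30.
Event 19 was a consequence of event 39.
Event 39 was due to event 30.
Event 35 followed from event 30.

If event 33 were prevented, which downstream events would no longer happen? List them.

Downstream of event 33: event 30, event 39, event 27, event 35, event 19.
Of those, still caused via another path: event 27, event 35, event 19.
The remainder have no surviving cause.

event 30, event 39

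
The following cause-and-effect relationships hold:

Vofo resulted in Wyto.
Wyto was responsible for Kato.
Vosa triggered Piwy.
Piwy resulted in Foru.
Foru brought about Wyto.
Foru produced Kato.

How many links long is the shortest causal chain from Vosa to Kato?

Shortest chain: Vosa → Piwy → Foru → Kato.

3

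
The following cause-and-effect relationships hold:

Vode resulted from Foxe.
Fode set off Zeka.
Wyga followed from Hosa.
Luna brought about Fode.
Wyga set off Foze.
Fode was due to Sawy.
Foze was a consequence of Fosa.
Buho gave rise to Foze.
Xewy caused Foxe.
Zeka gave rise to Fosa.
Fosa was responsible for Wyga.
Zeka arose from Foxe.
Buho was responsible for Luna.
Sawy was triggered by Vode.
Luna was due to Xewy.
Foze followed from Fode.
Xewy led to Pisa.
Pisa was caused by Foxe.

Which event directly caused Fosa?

Upstream contributors include Xewy, Foxe, Buho, Vode, Luna, Sawy, Fode, but only Zeka feeds directly into Fosa.

Zeka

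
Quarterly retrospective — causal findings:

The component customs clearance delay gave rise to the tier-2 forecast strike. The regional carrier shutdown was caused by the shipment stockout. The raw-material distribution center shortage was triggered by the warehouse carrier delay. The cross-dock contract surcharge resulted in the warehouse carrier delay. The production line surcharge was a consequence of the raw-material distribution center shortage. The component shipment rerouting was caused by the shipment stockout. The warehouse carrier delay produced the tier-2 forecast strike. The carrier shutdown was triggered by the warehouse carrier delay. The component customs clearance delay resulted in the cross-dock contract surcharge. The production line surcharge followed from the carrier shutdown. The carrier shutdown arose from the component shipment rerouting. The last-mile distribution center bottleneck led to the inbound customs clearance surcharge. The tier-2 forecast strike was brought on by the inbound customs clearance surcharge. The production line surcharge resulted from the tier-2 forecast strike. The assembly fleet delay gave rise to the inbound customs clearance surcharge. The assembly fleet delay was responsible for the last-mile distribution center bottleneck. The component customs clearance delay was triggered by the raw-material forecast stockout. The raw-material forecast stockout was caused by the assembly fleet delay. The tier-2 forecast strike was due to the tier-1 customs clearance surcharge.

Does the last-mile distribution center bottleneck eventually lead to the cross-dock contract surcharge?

The last-mile distribution center bottleneck leads to the inbound customs clearance surcharge, the tier-2 forecast strike, the production line surcharge; the cross-dock contract surcharge is not among them.

No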